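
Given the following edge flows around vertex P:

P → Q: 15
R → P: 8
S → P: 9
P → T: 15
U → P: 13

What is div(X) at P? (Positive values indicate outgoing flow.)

Divergence = sum of outgoing flows = 15 + (-8) + (-9) + 15 + (-13) = 0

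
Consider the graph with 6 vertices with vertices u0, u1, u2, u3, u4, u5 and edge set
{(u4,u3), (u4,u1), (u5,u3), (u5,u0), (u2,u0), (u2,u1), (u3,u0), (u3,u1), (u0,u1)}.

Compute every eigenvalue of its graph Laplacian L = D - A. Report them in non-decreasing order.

Degrees: deg(u0) = 4, deg(u1) = 4, deg(u2) = 2, deg(u3) = 4, deg(u4) = 2, deg(u5) = 2.
L = D − A with rows/columns ordered (u0, u1, u2, u3, u4, u5):
  [ 4, -1, -1, -1,  0, -1]
  [-1,  4, -1, -1, -1,  0]
  [-1, -1,  2,  0,  0,  0]
  [-1, -1,  0,  4, -1, -1]
  [ 0, -1,  0, -1,  2,  0]
  [-1,  0,  0, -1,  0,  2]
Characteristic polynomial: det(λI − L) = λ(λ² − 7λ + 9)²(λ − 4).
Roots: λ = 0; (λ² − 7λ + 9) = 0 ⇒ λ = (7 ± √13)/2 ≈ 1.6972, 5.3028 (multiplicity 2); (λ − 4) = 0 ⇒ λ = 4.
(Check: the roots sum (with multiplicity) to 18, matching trace L = Σdeg = 2·9 = 18.)
Laplacian eigenvalues (increasing order): [0.0, 1.6972, 1.6972, 4.0, 5.3028, 5.3028]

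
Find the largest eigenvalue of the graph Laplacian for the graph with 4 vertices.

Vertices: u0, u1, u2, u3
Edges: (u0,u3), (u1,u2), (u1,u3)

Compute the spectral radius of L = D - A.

Degrees: deg(u0) = 1, deg(u1) = 2, deg(u2) = 1, deg(u3) = 2.
L = D − A with rows/columns ordered (u0, u1, u2, u3):
  [ 1,  0,  0, -1]
  [ 0,  2, -1, -1]
  [ 0, -1,  1,  0]
  [-1, -1,  0,  2]
Characteristic polynomial: det(λI − L) = λ(λ² − 4λ + 2)(λ − 2).
Roots: λ = 0; (λ² − 4λ + 2) = 0 ⇒ λ = 2 ± √2 ≈ 0.5858, 3.4142; (λ − 2) = 0 ⇒ λ = 2.
(Check: the roots sum (with multiplicity) to 6, matching trace L = Σdeg = 2·3 = 6.)
Laplacian eigenvalues: [0.0, 0.5858, 2.0, 3.4142]. Largest eigenvalue (spectral radius) = 3.4142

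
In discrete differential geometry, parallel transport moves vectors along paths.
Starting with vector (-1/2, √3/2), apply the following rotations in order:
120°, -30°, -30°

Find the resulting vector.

Total rotation: 120° + (-30°) + (-30°) = 60°. Final vector: (-1, 0)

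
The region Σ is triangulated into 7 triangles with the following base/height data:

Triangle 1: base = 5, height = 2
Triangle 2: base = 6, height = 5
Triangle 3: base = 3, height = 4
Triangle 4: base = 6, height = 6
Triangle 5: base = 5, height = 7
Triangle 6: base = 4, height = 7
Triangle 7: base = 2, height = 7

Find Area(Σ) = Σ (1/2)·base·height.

(1/2)×5×2 + (1/2)×6×5 + (1/2)×3×4 + (1/2)×6×6 + (1/2)×5×7 + (1/2)×4×7 + (1/2)×2×7 = 82.5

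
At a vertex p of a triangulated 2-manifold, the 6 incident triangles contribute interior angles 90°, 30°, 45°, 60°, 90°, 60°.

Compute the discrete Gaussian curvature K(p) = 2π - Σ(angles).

Sum of angles = 375°. K = 360° - 375° = -15° = -π/12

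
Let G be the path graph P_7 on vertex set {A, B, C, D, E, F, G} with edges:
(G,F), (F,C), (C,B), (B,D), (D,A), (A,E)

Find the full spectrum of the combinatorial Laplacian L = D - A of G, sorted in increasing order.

The path graph P_n has Laplacian eigenvalues λ_k = 2 − 2cos(kπ/n), k = 0, 1, …, n−1. Here n = 7:
k=0: 2 − 2cos(0) = 0.0; k=1: 2 − 2cos(π/7) = 0.1981; k=2: 2 − 2cos(2π/7) = 0.753; k=3: 2 − 2cos(3π/7) = 1.555; k=4: 2 − 2cos(4π/7) = 2.445; k=5: 2 − 2cos(5π/7) = 3.247; k=6: 2 − 2cos(6π/7) = 3.8019.
Laplacian eigenvalues (increasing order): [0.0, 0.1981, 0.753, 1.555, 2.445, 3.247, 3.8019]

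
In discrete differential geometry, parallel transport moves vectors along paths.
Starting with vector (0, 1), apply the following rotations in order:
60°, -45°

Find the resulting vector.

Total rotation: 60° + (-45°) = 15°. Final vector: (-0.2588, 0.9659)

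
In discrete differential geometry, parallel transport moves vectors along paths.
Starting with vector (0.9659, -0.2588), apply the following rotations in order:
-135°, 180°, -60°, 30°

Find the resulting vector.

Total rotation: (-135°) + 180° + (-60°) + 30° = 15°. Final vector: (1, 0)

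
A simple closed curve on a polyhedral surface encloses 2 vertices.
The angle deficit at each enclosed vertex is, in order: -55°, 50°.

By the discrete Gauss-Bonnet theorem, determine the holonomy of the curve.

Holonomy = total enclosed curvature = (-55°) + 50° = -5°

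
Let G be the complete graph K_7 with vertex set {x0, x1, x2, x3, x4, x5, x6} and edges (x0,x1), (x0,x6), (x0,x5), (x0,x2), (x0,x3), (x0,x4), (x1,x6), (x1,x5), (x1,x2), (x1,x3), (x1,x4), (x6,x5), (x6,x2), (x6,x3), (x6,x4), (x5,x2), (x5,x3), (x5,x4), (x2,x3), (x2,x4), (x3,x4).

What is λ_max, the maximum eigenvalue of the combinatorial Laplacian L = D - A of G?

For the complete graph K_n, L = nI − J (J = all-ones matrix). J has eigenvalues n (once, eigenvector 𝟙) and 0 (multiplicity n−1), so L has eigenvalues 0 (once) and n (multiplicity n−1). Here n = 7: eigenvalue 0 once and 7 with multiplicity 6.
Laplacian eigenvalues: [0.0, 7.0, 7.0, 7.0, 7.0, 7.0, 7.0]. Largest eigenvalue (spectral radius) = 7.0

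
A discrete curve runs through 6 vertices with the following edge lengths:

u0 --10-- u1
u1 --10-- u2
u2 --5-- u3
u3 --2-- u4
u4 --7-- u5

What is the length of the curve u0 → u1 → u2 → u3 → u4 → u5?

Arc length = 10 + 10 + 5 + 2 + 7 = 34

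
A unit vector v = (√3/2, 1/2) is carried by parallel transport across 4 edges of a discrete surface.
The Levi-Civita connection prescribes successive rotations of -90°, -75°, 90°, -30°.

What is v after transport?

Total rotation: (-90°) + (-75°) + 90° + (-30°) = -105°. Final vector: (0.2588, -0.9659)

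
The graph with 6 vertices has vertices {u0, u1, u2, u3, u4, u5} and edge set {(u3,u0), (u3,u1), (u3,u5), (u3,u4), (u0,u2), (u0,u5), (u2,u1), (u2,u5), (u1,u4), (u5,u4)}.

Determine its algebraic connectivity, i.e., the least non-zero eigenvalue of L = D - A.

Degrees: deg(u0) = 3, deg(u1) = 3, deg(u2) = 3, deg(u3) = 4, deg(u4) = 3, deg(u5) = 4.
L = D − A with rows/columns ordered (u0, u1, u2, u3, u4, u5):
  [ 3,  0, -1, -1,  0, -1]
  [ 0,  3, -1, -1, -1,  0]
  [-1, -1,  3,  0,  0, -1]
  [-1, -1,  0,  4, -1, -1]
  [ 0, -1,  0, -1,  3, -1]
  [-1,  0, -1, -1, -1,  4]
Characteristic polynomial: det(λI − L) = λ(λ² − 8λ + 13)(λ − 3)(λ − 4)(λ − 5).
Roots: λ = 0; (λ² − 8λ + 13) = 0 ⇒ λ = 4 ± √3 ≈ 2.2679, 5.7321; (λ − 3) = 0 ⇒ λ = 3; (λ − 4) = 0 ⇒ λ = 4; (λ − 5) = 0 ⇒ λ = 5.
(Check: the roots sum (with multiplicity) to 20, matching trace L = Σdeg = 2·10 = 20.)
Laplacian eigenvalues: [0.0, 2.2679, 3.0, 4.0, 5.0, 5.7321]. Algebraic connectivity (smallest non-zero eigenvalue) = 2.2679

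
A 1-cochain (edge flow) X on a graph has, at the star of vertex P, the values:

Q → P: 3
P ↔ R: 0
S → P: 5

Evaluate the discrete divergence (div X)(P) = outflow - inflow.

Divergence = sum of outgoing flows = (-3) + 0 + (-5) = -8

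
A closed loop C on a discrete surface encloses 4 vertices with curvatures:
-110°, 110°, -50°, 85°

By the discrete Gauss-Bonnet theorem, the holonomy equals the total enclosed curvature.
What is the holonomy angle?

Holonomy = total enclosed curvature = (-110°) + 110° + (-50°) + 85° = 35°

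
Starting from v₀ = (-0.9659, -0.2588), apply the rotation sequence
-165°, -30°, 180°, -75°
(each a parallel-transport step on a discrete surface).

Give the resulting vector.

Total rotation: (-165°) + (-30°) + 180° + (-75°) = -90°. Final vector: (-0.2588, 0.9659)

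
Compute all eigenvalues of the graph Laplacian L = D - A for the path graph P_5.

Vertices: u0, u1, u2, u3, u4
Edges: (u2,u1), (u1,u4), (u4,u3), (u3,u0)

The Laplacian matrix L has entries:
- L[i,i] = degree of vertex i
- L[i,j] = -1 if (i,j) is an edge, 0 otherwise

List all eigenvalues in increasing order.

The path graph P_n has Laplacian eigenvalues λ_k = 2 − 2cos(kπ/n), k = 0, 1, …, n−1. Here n = 5:
k=0: 2 − 2cos(0) = 0.0; k=1: 2 − 2cos(π/5) = 0.382; k=2: 2 − 2cos(2π/5) = 1.382; k=3: 2 − 2cos(3π/5) = 2.618; k=4: 2 − 2cos(4π/5) = 3.618.
Laplacian eigenvalues (increasing order): [0.0, 0.382, 1.382, 2.618, 3.618]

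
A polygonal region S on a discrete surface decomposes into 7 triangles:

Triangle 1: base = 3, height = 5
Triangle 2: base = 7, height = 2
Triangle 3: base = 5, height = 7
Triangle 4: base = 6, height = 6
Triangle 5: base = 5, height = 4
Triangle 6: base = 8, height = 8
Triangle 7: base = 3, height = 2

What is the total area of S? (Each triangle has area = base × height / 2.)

(1/2)×3×5 + (1/2)×7×2 + (1/2)×5×7 + (1/2)×6×6 + (1/2)×5×4 + (1/2)×8×8 + (1/2)×3×2 = 95.0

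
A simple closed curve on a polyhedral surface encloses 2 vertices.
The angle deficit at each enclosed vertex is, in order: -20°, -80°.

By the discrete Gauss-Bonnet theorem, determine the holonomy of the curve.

Holonomy = total enclosed curvature = (-20°) + (-80°) = -100°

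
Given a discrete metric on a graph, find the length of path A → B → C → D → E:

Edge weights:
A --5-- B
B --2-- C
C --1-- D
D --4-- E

Arc length = 5 + 2 + 1 + 4 = 12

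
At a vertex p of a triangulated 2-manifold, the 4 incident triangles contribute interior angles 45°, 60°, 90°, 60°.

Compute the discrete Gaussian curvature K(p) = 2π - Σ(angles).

Sum of angles = 255°. K = 360° - 255° = 105°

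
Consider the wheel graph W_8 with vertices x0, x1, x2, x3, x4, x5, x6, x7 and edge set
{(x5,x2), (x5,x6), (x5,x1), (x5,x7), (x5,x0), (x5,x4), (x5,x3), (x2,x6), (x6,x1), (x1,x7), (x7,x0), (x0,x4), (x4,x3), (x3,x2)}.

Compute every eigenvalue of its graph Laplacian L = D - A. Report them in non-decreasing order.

The wheel W_8 is the join K_1 ∨ C_7 (a hub joined to every vertex of a cycle of length 7). For a join G ∨ H (G on p vertices, H on q vertices) the Laplacian spectrum is 0, p+q, the eigenvalues of L(G) other than one 0 each shifted by +q, and the eigenvalues of L(H) other than one 0 each shifted by +p. With G = K_1 (p = 1, nothing left after dropping its 0) and H = C_7 (q = 7, eigenvalues 2 − 2cos(2πk/7), k = 0, …, 6; drop k = 0), the spectrum of W_8 is 0, 8, and 1 + (2 − 2cos(2πk/7)) = 3 − 2cos(2πk/7) for k = 1, …, 6:
k=1: 3 − 2cos(2π/7) = 1.753; k=2: 3 − 2cos(4π/7) = 3.445; k=3: 3 − 2cos(6π/7) = 4.8019; k=4: 3 − 2cos(8π/7) = 4.8019; k=5: 3 − 2cos(10π/7) = 3.445; k=6: 3 − 2cos(12π/7) = 1.753.
Laplacian eigenvalues (increasing order): [0.0, 1.753, 1.753, 3.445, 3.445, 4.8019, 4.8019, 8.0]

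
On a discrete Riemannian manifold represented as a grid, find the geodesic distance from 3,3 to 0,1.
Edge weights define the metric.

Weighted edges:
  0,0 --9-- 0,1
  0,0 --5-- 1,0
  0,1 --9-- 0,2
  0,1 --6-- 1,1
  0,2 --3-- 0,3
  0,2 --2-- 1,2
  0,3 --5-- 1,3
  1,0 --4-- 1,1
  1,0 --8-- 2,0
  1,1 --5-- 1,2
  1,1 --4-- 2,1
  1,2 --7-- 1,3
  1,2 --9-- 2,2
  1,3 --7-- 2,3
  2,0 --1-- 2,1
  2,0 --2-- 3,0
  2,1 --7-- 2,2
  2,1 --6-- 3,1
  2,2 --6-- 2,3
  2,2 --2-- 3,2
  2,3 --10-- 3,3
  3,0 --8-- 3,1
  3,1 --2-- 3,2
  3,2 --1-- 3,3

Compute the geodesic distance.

Shortest path: 3,3 → 3,2 → 3,1 → 2,1 → 1,1 → 0,1, total weight = 19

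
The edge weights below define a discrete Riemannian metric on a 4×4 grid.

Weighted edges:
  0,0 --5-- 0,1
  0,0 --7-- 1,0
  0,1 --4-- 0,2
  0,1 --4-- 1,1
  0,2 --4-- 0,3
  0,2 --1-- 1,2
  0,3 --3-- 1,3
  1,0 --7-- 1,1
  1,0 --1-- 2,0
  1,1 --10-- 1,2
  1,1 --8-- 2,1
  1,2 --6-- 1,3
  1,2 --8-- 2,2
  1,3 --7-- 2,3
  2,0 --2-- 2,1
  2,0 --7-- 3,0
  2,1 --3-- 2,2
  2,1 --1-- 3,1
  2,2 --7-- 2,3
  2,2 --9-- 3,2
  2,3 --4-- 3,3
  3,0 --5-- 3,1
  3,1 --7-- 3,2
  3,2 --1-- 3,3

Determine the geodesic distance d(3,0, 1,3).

Shortest path: 3,0 → 3,1 → 2,1 → 2,2 → 2,3 → 1,3, total weight = 23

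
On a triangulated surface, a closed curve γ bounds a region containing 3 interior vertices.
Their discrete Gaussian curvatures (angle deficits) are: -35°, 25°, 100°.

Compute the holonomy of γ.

Holonomy = total enclosed curvature = (-35°) + 25° + 100° = 90°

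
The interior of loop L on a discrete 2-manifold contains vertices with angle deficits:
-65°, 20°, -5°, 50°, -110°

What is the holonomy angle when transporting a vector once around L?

Holonomy = total enclosed curvature = (-65°) + 20° + (-5°) + 50° + (-110°) = -110°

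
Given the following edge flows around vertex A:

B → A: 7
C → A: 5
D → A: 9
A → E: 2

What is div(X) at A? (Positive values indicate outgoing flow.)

Divergence = sum of outgoing flows = (-7) + (-5) + (-9) + 2 = -19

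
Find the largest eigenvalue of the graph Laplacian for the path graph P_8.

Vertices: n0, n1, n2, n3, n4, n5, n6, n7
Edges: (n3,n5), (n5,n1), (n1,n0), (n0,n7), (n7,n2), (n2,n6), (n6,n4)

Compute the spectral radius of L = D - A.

The path graph P_n has Laplacian eigenvalues λ_k = 2 − 2cos(kπ/n), k = 0, 1, …, n−1. Here n = 8:
k=0: 2 − 2cos(0) = 0.0; k=1: 2 − 2cos(π/8) = 0.1522; k=2: 2 − 2cos(π/4) = 0.5858; k=3: 2 − 2cos(3π/8) = 1.2346; k=4: 2 − 2cos(π/2) = 2.0; k=5: 2 − 2cos(5π/8) = 2.7654; k=6: 2 − 2cos(3π/4) = 3.4142; k=7: 2 − 2cos(7π/8) = 3.8478.
Laplacian eigenvalues: [0.0, 0.1522, 0.5858, 1.2346, 2.0, 2.7654, 3.4142, 3.8478]. Largest eigenvalue (spectral radius) = 3.8478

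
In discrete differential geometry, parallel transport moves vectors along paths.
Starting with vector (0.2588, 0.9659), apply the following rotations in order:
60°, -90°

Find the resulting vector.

Total rotation: 60° + (-90°) = -30°. Final vector: (0.7071, 0.7071)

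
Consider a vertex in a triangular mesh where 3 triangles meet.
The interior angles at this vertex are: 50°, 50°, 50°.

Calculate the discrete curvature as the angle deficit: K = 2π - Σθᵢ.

Sum of angles = 150°. K = 360° - 150° = 210°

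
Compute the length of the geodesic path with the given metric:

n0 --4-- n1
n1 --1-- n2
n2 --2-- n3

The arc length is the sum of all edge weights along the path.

Arc length = 4 + 1 + 2 = 7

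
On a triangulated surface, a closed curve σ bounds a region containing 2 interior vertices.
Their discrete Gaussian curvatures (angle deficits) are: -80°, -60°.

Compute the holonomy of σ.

Holonomy = total enclosed curvature = (-80°) + (-60°) = -140°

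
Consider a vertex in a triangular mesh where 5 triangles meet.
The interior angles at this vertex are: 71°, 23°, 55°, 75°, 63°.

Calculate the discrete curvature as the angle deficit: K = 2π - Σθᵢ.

Sum of angles = 287°. K = 360° - 287° = 73° = 73π/180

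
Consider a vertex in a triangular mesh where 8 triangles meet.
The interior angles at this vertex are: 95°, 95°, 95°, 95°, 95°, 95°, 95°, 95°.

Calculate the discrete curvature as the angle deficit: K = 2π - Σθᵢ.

Sum of angles = 760°. K = 360° - 760° = -400° = -20π/9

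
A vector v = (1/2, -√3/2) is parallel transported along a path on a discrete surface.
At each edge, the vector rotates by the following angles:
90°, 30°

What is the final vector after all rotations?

Total rotation: 90° + 30° = 120°. Final vector: (0.5000, 0.8660)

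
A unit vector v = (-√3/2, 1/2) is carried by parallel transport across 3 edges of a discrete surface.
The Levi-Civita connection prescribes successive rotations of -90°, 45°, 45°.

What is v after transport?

Total rotation: (-90°) + 45° + 45° = 0°. Final vector: (-0.8660, 0.5000)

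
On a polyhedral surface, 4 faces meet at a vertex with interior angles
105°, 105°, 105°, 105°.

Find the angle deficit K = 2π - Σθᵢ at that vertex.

Sum of angles = 420°. K = 360° - 420° = -60° = -π/3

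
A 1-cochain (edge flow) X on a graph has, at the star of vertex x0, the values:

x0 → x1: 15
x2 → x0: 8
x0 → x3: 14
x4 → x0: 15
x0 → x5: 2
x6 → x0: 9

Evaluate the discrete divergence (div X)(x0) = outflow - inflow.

Divergence = sum of outgoing flows = 15 + (-8) + 14 + (-15) + 2 + (-9) = -1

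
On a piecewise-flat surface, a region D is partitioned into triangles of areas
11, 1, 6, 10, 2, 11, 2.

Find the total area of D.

11 + 1 + 6 + 10 + 2 + 11 + 2 = 43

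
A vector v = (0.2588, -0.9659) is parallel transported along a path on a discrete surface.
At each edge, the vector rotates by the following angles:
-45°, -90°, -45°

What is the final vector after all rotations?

Total rotation: (-45°) + (-90°) + (-45°) = -180° ≡ 180° (mod 360°). Final vector: (-0.2588, 0.9659)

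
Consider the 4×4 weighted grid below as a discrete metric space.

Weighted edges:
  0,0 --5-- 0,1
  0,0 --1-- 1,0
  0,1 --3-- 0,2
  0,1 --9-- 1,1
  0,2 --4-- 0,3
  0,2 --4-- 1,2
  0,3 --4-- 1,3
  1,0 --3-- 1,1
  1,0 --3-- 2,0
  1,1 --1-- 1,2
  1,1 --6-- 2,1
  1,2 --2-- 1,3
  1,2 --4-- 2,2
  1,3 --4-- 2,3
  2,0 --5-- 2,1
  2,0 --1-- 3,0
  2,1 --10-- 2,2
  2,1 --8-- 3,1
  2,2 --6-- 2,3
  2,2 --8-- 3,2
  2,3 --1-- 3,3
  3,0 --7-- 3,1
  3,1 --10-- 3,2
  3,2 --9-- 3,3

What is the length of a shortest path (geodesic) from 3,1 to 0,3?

Shortest path: 3,1 → 2,1 → 1,1 → 1,2 → 1,3 → 0,3, total weight = 21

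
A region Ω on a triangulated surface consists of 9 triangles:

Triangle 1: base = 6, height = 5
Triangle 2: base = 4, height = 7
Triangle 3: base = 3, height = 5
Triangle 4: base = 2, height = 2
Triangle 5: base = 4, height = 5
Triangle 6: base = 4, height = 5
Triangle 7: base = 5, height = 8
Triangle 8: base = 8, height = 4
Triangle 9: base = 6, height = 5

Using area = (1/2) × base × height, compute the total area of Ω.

(1/2)×6×5 + (1/2)×4×7 + (1/2)×3×5 + (1/2)×2×2 + (1/2)×4×5 + (1/2)×4×5 + (1/2)×5×8 + (1/2)×8×4 + (1/2)×6×5 = 109.5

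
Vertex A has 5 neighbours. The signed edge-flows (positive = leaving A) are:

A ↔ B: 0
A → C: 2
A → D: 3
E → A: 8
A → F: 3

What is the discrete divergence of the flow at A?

Divergence = sum of outgoing flows = 0 + 2 + 3 + (-8) + 3 = 0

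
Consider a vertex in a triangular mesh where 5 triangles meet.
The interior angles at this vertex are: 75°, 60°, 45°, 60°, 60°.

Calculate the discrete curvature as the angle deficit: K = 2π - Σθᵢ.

Sum of angles = 300°. K = 360° - 300° = 60°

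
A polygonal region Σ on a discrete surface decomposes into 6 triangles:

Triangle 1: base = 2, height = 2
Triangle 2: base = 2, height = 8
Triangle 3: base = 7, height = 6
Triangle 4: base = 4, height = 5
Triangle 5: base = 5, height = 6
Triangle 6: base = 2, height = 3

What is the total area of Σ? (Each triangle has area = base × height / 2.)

(1/2)×2×2 + (1/2)×2×8 + (1/2)×7×6 + (1/2)×4×5 + (1/2)×5×6 + (1/2)×2×3 = 59.0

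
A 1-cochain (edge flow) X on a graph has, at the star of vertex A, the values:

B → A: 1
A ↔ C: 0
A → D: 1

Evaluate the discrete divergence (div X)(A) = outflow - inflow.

Divergence = sum of outgoing flows = (-1) + 0 + 1 = 0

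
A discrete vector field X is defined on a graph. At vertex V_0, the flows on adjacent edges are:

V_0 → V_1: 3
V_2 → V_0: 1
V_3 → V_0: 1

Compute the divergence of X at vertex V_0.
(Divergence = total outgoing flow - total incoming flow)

Divergence = sum of outgoing flows = 3 + (-1) + (-1) = 1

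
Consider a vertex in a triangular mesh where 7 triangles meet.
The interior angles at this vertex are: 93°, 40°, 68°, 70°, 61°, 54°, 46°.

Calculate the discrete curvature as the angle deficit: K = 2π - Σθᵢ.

Sum of angles = 432°. K = 360° - 432° = -72° = -2π/5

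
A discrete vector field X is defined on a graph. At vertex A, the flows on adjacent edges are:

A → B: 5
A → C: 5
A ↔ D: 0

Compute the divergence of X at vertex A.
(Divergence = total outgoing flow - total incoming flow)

Divergence = sum of outgoing flows = 5 + 5 + 0 = 10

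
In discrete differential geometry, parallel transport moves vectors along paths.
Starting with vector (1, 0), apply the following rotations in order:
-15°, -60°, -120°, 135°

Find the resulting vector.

Total rotation: (-15°) + (-60°) + (-120°) + 135° = -60°. Final vector: (0.5000, -0.8660)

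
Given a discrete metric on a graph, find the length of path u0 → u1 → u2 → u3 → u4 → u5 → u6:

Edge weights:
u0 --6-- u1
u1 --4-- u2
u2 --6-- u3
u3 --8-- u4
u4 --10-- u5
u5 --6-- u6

Arc length = 6 + 4 + 6 + 8 + 10 + 6 = 40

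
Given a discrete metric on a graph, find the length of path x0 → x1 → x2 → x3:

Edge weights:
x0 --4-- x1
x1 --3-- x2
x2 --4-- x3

Arc length = 4 + 3 + 4 = 11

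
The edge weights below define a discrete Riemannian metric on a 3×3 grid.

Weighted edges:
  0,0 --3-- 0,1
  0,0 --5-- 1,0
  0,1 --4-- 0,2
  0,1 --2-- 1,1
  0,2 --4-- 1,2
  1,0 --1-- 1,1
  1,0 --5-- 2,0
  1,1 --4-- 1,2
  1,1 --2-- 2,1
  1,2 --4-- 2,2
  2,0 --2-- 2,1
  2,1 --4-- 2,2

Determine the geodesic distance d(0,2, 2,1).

Shortest path: 0,2 → 0,1 → 1,1 → 2,1, total weight = 8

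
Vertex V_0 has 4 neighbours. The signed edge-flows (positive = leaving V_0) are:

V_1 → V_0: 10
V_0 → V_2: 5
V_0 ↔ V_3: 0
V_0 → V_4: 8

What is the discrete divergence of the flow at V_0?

Divergence = sum of outgoing flows = (-10) + 5 + 0 + 8 = 3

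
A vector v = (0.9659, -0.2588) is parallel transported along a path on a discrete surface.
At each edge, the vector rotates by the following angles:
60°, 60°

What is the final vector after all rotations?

Total rotation: 60° + 60° = 120°. Final vector: (-0.2588, 0.9659)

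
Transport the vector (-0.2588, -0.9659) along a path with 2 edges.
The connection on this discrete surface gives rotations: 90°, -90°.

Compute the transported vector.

Total rotation: 90° + (-90°) = 0°. Final vector: (-0.2588, -0.9659)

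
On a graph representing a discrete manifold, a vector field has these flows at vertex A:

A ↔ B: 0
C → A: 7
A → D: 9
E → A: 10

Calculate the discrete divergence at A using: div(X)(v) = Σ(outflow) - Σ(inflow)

Divergence = sum of outgoing flows = 0 + (-7) + 9 + (-10) = -8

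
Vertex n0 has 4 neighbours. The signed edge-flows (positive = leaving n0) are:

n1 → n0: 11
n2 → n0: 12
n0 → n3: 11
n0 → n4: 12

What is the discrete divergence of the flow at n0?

Divergence = sum of outgoing flows = (-11) + (-12) + 11 + 12 = 0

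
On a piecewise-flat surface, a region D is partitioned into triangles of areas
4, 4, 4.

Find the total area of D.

4 + 4 + 4 = 12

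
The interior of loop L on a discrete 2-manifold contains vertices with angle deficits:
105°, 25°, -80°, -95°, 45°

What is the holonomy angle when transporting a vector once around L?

Holonomy = total enclosed curvature = 105° + 25° + (-80°) + (-95°) + 45° = 0°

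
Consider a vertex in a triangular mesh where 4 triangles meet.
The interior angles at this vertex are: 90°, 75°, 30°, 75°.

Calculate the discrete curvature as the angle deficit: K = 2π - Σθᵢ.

Sum of angles = 270°. K = 360° - 270° = 90°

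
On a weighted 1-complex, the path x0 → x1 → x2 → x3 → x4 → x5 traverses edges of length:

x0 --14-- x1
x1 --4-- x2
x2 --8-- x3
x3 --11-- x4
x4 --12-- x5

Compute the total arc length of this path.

Arc length = 14 + 4 + 8 + 11 + 12 = 49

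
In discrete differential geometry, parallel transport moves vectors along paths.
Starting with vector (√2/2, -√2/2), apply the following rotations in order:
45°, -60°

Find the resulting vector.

Total rotation: 45° + (-60°) = -15°. Final vector: (0.5000, -0.8660)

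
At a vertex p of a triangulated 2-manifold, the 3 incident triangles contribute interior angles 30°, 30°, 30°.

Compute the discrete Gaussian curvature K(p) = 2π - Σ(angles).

Sum of angles = 90°. K = 360° - 90° = 270°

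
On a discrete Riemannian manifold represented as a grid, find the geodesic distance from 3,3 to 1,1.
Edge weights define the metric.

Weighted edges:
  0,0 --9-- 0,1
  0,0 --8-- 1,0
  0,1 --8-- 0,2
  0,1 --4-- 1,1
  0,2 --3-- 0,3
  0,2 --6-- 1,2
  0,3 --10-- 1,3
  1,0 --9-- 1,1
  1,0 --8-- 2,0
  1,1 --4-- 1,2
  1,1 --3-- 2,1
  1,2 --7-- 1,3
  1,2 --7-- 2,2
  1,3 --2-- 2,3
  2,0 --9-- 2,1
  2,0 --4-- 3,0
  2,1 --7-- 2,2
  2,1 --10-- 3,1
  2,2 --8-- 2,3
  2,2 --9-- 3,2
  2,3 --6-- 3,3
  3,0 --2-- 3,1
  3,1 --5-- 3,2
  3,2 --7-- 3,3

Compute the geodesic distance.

Shortest path: 3,3 → 2,3 → 1,3 → 1,2 → 1,1, total weight = 19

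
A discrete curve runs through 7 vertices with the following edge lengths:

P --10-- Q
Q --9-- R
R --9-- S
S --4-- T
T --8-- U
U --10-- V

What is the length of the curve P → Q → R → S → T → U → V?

Arc length = 10 + 9 + 9 + 4 + 8 + 10 = 50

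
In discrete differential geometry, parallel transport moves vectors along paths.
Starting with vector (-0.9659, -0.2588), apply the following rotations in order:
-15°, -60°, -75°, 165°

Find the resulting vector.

Total rotation: (-15°) + (-60°) + (-75°) + 165° = 15°. Final vector: (-0.8660, -0.5000)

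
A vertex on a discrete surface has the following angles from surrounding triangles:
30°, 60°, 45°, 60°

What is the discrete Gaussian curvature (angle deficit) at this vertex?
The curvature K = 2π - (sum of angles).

Sum of angles = 195°. K = 360° - 195° = 165°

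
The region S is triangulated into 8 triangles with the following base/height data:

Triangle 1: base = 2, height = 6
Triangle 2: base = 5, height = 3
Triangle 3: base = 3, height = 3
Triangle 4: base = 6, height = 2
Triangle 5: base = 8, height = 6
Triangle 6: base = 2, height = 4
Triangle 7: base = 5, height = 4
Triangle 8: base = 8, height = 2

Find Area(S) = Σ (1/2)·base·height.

(1/2)×2×6 + (1/2)×5×3 + (1/2)×3×3 + (1/2)×6×2 + (1/2)×8×6 + (1/2)×2×4 + (1/2)×5×4 + (1/2)×8×2 = 70.0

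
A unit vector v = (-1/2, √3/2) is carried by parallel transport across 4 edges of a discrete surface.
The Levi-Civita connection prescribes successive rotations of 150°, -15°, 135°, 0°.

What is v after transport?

Total rotation: 150° + (-15°) + 135° + 0° = 270° ≡ -90° (mod 360°). Final vector: (0.8660, 0.5000)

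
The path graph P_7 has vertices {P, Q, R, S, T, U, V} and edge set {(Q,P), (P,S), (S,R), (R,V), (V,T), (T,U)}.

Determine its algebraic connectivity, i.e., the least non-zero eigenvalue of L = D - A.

The path graph P_n has Laplacian eigenvalues λ_k = 2 − 2cos(kπ/n), k = 0, 1, …, n−1. Here n = 7:
k=0: 2 − 2cos(0) = 0.0; k=1: 2 − 2cos(π/7) = 0.1981; k=2: 2 − 2cos(2π/7) = 0.753; k=3: 2 − 2cos(3π/7) = 1.555; k=4: 2 − 2cos(4π/7) = 2.445; k=5: 2 − 2cos(5π/7) = 3.247; k=6: 2 − 2cos(6π/7) = 3.8019.
Laplacian eigenvalues: [0.0, 0.1981, 0.753, 1.555, 2.445, 3.247, 3.8019]. Algebraic connectivity (smallest non-zero eigenvalue) = 0.1981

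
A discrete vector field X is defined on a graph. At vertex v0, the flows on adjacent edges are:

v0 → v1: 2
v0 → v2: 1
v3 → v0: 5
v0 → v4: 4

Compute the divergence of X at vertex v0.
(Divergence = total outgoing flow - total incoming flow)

Divergence = sum of outgoing flows = 2 + 1 + (-5) + 4 = 2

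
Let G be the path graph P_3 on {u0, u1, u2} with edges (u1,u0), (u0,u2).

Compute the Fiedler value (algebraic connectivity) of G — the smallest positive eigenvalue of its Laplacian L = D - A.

The path graph P_n has Laplacian eigenvalues λ_k = 2 − 2cos(kπ/n), k = 0, 1, …, n−1. Here n = 3:
k=0: 2 − 2cos(0) = 0.0; k=1: 2 − 2cos(π/3) = 1.0; k=2: 2 − 2cos(2π/3) = 3.0.
Laplacian eigenvalues: [0.0, 1.0, 3.0]. Algebraic connectivity (smallest non-zero eigenvalue) = 1.0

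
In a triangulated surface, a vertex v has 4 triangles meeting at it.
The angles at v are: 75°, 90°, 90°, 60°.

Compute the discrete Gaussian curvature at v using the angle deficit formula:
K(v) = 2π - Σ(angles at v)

Sum of angles = 315°. K = 360° - 315° = 45°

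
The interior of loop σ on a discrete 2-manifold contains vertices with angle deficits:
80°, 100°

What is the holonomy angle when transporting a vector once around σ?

Holonomy = total enclosed curvature = 80° + 100° = 180°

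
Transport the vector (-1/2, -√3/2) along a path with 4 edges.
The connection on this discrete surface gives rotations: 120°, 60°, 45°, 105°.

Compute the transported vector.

Total rotation: 120° + 60° + 45° + 105° = 330° ≡ -30° (mod 360°). Final vector: (-0.8660, -0.5000)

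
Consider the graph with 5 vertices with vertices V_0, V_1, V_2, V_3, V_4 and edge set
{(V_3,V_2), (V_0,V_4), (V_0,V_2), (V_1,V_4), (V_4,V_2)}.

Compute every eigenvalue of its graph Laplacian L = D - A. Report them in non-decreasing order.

Degrees: deg(V_0) = 2, deg(V_1) = 1, deg(V_2) = 3, deg(V_3) = 1, deg(V_4) = 3.
L = D − A with rows/columns ordered (V_0, V_1, V_2, V_3, V_4):
  [ 2,  0, -1,  0, -1]
  [ 0,  1,  0,  0, -1]
  [-1,  0,  3, -1, -1]
  [ 0,  0, -1,  1,  0]
  [-1, -1, -1,  0,  3]
Characteristic polynomial: det(λI − L) = λ(λ² − 5λ + 3)(λ² − 5λ + 5).
Roots: λ = 0; (λ² − 5λ + 3) = 0 ⇒ λ = (5 ± √13)/2 ≈ 0.6972, 4.3028; (λ² − 5λ + 5) = 0 ⇒ λ = (5 ± √5)/2 ≈ 1.382, 3.618.
(Check: the roots sum (with multiplicity) to 10, matching trace L = Σdeg = 2·5 = 10.)
Laplacian eigenvalues (increasing order): [0.0, 0.6972, 1.382, 3.618, 4.3028]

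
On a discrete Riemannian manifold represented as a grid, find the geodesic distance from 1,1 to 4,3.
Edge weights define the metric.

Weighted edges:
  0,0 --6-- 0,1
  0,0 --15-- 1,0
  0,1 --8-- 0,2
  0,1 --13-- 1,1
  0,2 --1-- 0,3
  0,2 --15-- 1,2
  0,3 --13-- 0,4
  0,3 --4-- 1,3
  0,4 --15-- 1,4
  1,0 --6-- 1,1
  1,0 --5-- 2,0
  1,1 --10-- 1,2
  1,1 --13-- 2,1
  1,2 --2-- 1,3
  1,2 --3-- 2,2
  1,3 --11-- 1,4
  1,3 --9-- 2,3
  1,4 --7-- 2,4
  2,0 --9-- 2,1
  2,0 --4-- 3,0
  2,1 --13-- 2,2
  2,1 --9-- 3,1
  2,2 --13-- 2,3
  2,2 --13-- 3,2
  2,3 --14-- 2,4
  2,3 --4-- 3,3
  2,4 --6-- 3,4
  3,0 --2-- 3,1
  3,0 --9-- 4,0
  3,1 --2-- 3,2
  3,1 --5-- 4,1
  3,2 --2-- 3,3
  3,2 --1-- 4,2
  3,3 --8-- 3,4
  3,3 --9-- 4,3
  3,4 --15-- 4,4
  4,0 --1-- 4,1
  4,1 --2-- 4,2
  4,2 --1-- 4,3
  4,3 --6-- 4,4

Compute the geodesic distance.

Shortest path: 1,1 → 1,0 → 2,0 → 3,0 → 3,1 → 3,2 → 4,2 → 4,3, total weight = 21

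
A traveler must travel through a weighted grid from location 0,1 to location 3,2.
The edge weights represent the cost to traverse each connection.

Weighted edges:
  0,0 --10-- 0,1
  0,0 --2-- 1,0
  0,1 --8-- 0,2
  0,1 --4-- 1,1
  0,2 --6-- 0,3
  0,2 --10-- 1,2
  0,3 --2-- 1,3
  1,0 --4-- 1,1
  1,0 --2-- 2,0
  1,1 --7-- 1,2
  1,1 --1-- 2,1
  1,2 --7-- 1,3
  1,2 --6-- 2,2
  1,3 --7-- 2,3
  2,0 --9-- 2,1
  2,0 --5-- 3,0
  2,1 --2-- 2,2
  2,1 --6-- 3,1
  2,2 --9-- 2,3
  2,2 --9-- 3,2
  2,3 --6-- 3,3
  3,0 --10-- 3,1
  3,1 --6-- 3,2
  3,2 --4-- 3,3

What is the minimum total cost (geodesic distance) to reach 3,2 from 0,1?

Shortest path: 0,1 → 1,1 → 2,1 → 2,2 → 3,2, total weight = 16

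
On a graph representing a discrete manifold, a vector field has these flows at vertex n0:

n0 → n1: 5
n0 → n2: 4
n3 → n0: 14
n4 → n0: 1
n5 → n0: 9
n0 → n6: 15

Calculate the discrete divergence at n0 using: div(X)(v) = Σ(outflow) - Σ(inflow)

Divergence = sum of outgoing flows = 5 + 4 + (-14) + (-1) + (-9) + 15 = 0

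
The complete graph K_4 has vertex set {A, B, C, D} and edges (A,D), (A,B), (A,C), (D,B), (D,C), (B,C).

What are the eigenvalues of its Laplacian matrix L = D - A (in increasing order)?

For the complete graph K_n, L = nI − J (J = all-ones matrix). J has eigenvalues n (once, eigenvector 𝟙) and 0 (multiplicity n−1), so L has eigenvalues 0 (once) and n (multiplicity n−1). Here n = 4: eigenvalue 0 once and 4 with multiplicity 3.
Laplacian eigenvalues (increasing order): [0.0, 4.0, 4.0, 4.0]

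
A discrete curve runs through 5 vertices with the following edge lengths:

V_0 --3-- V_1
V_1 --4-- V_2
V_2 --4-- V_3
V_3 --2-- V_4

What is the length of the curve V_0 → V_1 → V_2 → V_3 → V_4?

Arc length = 3 + 4 + 4 + 2 = 13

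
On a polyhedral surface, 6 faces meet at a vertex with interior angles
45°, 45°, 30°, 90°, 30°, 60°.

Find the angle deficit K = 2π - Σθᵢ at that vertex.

Sum of angles = 300°. K = 360° - 300° = 60°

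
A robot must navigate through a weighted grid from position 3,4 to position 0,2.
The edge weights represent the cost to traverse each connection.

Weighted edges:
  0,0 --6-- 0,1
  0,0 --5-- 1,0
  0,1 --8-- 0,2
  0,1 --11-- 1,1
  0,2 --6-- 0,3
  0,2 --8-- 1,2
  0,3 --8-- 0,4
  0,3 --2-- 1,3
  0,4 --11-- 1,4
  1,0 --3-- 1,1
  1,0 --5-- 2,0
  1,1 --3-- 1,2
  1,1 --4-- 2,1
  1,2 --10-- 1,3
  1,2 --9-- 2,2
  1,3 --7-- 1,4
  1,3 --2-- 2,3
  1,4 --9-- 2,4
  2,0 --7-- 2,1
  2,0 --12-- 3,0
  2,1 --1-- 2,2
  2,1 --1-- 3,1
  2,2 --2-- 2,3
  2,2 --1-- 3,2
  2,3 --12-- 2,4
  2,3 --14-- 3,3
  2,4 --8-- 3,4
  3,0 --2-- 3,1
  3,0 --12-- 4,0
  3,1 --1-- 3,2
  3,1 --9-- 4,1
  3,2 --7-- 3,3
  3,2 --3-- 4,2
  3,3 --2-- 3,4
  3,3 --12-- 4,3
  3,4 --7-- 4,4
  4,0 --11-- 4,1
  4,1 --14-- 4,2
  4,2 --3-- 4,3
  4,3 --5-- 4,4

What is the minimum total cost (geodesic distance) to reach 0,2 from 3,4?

Shortest path: 3,4 → 3,3 → 3,2 → 2,2 → 2,3 → 1,3 → 0,3 → 0,2, total weight = 22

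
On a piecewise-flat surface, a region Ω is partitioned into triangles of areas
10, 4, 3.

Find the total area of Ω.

10 + 4 + 3 = 17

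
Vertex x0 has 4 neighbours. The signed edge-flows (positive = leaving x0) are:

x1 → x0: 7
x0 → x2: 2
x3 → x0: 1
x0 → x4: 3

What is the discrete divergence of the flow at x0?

Divergence = sum of outgoing flows = (-7) + 2 + (-1) + 3 = -3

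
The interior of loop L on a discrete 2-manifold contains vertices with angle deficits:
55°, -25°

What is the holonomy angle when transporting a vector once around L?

Holonomy = total enclosed curvature = 55° + (-25°) = 30°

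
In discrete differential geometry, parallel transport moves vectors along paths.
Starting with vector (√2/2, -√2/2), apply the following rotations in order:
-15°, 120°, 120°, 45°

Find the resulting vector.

Total rotation: (-15°) + 120° + 120° + 45° = 270° ≡ -90° (mod 360°). Final vector: (-0.7071, -0.7071)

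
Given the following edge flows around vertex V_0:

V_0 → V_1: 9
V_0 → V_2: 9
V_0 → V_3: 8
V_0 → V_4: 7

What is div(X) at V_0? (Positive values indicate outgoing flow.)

Divergence = sum of outgoing flows = 9 + 9 + 8 + 7 = 33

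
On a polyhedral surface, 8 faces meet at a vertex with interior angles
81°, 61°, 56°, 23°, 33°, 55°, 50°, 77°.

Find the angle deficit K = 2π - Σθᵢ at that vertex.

Sum of angles = 436°. K = 360° - 436° = -76° = -19π/45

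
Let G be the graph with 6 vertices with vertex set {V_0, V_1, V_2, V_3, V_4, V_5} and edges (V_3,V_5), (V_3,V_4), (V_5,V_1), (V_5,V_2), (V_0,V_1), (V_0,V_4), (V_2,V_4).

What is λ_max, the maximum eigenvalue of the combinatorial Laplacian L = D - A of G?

Degrees: deg(V_0) = 2, deg(V_1) = 2, deg(V_2) = 2, deg(V_3) = 2, deg(V_4) = 3, deg(V_5) = 3.
L = D − A with rows/columns ordered (V_0, V_1, V_2, V_3, V_4, V_5):
  [ 2, -1,  0,  0, -1,  0]
  [-1,  2,  0,  0,  0, -1]
  [ 0,  0,  2,  0, -1, -1]
  [ 0,  0,  0,  2, -1, -1]
  [-1,  0, -1, -1,  3,  0]
  [ 0, -1, -1, -1,  0,  3]
Characteristic polynomial: det(λI − L) = λ(λ² − 6λ + 6)(λ − 2)²(λ − 4).
Roots: λ = 0; (λ² − 6λ + 6) = 0 ⇒ λ = 3 ± √3 ≈ 1.2679, 4.7321; (λ − 2) = 0 ⇒ λ = 2 (multiplicity 2); (λ − 4) = 0 ⇒ λ = 4.
(Check: the roots sum (with multiplicity) to 14, matching trace L = Σdeg = 2·7 = 14.)
Laplacian eigenvalues: [0.0, 1.2679, 2.0, 2.0, 4.0, 4.7321]. Largest eigenvalue (spectral radius) = 4.7321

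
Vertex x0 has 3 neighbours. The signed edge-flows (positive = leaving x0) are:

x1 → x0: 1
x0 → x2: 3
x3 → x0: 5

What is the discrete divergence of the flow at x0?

Divergence = sum of outgoing flows = (-1) + 3 + (-5) = -3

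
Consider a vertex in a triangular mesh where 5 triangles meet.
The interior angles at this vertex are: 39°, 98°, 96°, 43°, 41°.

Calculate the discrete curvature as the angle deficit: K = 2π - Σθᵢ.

Sum of angles = 317°. K = 360° - 317° = 43° = 43π/180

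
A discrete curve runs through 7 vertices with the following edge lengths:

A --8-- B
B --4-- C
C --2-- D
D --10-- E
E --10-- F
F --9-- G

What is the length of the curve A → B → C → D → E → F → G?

Arc length = 8 + 4 + 2 + 10 + 10 + 9 = 43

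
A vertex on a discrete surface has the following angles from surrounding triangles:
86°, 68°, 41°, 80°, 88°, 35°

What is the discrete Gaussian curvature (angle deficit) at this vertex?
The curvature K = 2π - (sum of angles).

Sum of angles = 398°. K = 360° - 398° = -38° = -19π/90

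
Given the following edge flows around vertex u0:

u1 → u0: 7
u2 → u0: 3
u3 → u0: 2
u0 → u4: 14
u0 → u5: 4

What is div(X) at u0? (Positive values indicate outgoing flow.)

Divergence = sum of outgoing flows = (-7) + (-3) + (-2) + 14 + 4 = 6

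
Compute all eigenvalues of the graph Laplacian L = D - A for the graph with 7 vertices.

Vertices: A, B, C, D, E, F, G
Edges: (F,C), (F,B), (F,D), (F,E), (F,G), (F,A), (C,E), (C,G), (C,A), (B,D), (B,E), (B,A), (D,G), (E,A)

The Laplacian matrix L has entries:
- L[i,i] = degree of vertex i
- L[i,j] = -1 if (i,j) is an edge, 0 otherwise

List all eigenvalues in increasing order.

Degrees: deg(A) = 4, deg(B) = 4, deg(C) = 4, deg(D) = 3, deg(E) = 4, deg(F) = 6, deg(G) = 3.
L = D − A with rows/columns ordered (A, B, C, D, E, F, G):
  [ 4, -1, -1,  0, -1, -1,  0]
  [-1,  4,  0, -1, -1, -1,  0]
  [-1,  0,  4,  0, -1, -1, -1]
  [ 0, -1,  0,  3,  0, -1, -1]
  [-1, -1, -1,  0,  4, -1,  0]
  [-1, -1, -1, -1, -1,  6, -1]
  [ 0,  0, -1, -1,  0, -1,  3]
Characteristic polynomial: det(λI − L) = λ(λ² − 8λ + 13)(λ − 3)(λ − 5)²(λ − 7).
Roots: λ = 0; (λ² − 8λ + 13) = 0 ⇒ λ = 4 ± √3 ≈ 2.2679, 5.7321; (λ − 3) = 0 ⇒ λ = 3; (λ − 5) = 0 ⇒ λ = 5 (multiplicity 2); (λ − 7) = 0 ⇒ λ = 7.
(Check: the roots sum (with multiplicity) to 28, matching trace L = Σdeg = 2·14 = 28.)
Laplacian eigenvalues (increasing order): [0.0, 2.2679, 3.0, 5.0, 5.0, 5.7321, 7.0]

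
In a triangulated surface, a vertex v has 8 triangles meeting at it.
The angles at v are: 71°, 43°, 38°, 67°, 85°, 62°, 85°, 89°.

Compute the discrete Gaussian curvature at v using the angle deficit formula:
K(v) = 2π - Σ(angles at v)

Sum of angles = 540°. K = 360° - 540° = -180° = -π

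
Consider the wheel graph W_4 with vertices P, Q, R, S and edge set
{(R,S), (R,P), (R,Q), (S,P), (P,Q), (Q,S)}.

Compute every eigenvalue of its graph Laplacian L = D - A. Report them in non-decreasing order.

The wheel W_4 is the join K_1 ∨ C_3 (a hub joined to every vertex of a cycle of length 3). For a join G ∨ H (G on p vertices, H on q vertices) the Laplacian spectrum is 0, p+q, the eigenvalues of L(G) other than one 0 each shifted by +q, and the eigenvalues of L(H) other than one 0 each shifted by +p. With G = K_1 (p = 1, nothing left after dropping its 0) and H = C_3 (q = 3, eigenvalues 2 − 2cos(2πk/3), k = 0, …, 2; drop k = 0), the spectrum of W_4 is 0, 4, and 1 + (2 − 2cos(2πk/3)) = 3 − 2cos(2πk/3) for k = 1, …, 2:
k=1: 3 − 2cos(2π/3) = 4.0; k=2: 3 − 2cos(4π/3) = 4.0.
Laplacian eigenvalues (increasing order): [0.0, 4.0, 4.0, 4.0]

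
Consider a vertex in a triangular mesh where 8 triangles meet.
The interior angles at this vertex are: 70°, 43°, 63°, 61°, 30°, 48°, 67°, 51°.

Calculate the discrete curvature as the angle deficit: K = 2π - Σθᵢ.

Sum of angles = 433°. K = 360° - 433° = -73° = -73π/180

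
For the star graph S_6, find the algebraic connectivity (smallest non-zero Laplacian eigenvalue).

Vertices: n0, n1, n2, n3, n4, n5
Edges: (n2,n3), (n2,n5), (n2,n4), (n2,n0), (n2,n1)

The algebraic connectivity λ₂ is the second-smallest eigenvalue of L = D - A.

The star S_6 is the complete bipartite graph K_{1,5} (one hub of degree 5, 5 leaves of degree 1). The Laplacian spectrum of K_{p,q} is 0, p (multiplicity q−1), q (multiplicity p−1), p+q. With p = 1, q = 5: 0 once, 1 with multiplicity 4, and 6 once. (Check: trace L = sum of degrees = 10 = 4·1 + 6.)
Laplacian eigenvalues: [0.0, 1.0, 1.0, 1.0, 1.0, 6.0]. Algebraic connectivity (smallest non-zero eigenvalue) = 1.0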